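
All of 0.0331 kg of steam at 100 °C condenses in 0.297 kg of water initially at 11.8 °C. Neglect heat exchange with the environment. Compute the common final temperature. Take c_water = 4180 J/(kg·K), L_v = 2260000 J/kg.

T_f ≈ 74.9 °C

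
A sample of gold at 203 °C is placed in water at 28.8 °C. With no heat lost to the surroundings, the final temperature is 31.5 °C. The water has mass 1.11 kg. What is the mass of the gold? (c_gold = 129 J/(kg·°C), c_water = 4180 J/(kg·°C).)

m ≈ 0.566 kg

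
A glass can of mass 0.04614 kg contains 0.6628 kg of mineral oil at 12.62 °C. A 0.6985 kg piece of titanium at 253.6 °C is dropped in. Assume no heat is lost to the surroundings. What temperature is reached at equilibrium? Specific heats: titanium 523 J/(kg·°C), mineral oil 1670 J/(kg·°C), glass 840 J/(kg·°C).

T_f ≈ 70.9 °C

Taking heat into each body as positive, Σ m c ΔT = 0:
0.6985*523*(T − 253.6) + 0.6628*1670*(T − 12.62) + 0.04614*840*(T − 12.62) = 0
365.32(T − 253.6) + 1106.9(T − 12.62) + 38.76(T − 12.62) = 0
(365.32 + 1106.9 + 38.76) T = 365.32*253.6 + 1106.9*12.62 + 38.76*12.62
T = 107102 / 1510.9 = 70.9 °C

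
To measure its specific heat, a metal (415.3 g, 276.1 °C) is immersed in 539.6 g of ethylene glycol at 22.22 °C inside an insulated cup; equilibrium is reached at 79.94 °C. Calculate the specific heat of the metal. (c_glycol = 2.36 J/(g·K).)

c ≈ 0.902 J/(g·K)

Taking heat into each body as positive, Σ m c ΔT = 0:
415.3×c×(79.94 − 276.1) + 539.6×2.36×(79.94 − 22.22) = 0
-81465 c = -73504
c = -73504/-81465 ≈ 0.9023 J/(g·K)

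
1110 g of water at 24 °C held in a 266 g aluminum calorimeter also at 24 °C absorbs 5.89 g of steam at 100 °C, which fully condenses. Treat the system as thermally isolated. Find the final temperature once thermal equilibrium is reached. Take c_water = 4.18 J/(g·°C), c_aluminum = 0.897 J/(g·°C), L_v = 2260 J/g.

T_f ≈ 27.1 °C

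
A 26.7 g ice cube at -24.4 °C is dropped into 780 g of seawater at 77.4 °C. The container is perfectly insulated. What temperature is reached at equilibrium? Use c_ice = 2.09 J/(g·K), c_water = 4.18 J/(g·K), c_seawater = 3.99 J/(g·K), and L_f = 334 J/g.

T_f ≈ 71.5 °C

Sum of m c ΔT and latent-heat terms is zero:
warm ice to 0 °C: 26.7×2.09×(0 − (-24.4)) = 1361.6
  fusion: m_ice L_f = 26.7×334 = 8917.8
  meltwater 0→T: 26.7×4.18×T = 111.61 T
  seawater: 3112.2(T − 77.4)
3223.8 T = 240884 − 10279 = 230605
T ≈ 71.53 °C (positive, so assuming full melt was valid).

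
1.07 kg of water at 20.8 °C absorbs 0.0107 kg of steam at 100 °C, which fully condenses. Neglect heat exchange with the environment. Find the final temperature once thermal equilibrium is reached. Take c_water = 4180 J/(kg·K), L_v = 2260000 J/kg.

Energy conservation, ΣQ = 0:
latent heat released on condensation: 0.0107×2260000 = 24182
  condensate cools 100→T: 0.0107×4180×(T − 100) = 44.73(T − 100)
  water warms: 1.07×4180×(T − 20.8) = 4472.6(T − 20.8)
4517.3 T = 24182 + 4472.6 + 93030 = 121685
T ≈ 26.94 °C, under the boiling point, so the assumption holds.

T_f ≈ 26.9 °C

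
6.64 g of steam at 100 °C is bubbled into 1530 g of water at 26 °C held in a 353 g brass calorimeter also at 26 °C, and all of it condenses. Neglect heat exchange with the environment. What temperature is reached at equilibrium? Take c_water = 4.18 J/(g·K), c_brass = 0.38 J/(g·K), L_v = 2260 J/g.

Energy conservation, ΣQ = 0:
condense steam: −6.64×2260 = −15006
  condensate cools 100→T: 6.64×4.18×(T − 100) = 27.76(T − 100)
  water warms: 1530×4.18×(T − 26) = 6395.4(T − 26)
  brass cup: 353×0.38×(T − 26) = 134.14(T − 26)
6557.3 T = 15006 + 2775.5 + 169768 = 187550
T ≈ 28.60 °C (< 100 °C, so full condensation is consistent).

T_f ≈ 28.6 °C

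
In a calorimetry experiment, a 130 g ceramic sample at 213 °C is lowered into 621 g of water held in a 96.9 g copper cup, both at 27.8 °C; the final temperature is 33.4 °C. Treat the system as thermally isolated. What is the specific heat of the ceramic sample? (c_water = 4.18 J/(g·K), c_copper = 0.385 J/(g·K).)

c ≈ 0.632 J/(g·K)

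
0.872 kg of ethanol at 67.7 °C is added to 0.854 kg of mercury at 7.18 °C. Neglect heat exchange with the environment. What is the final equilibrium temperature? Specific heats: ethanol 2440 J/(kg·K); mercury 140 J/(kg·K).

T_f ≈ 64.5 °C

Conservation of energy gives ΣQ = 0:
0.872*2440*(T − 67.7) + 0.854*140*(T − 7.18) = 0
2127.7(T − 67.7) + 119.56(T − 7.18) = 0
(2127.7 + 119.56) T = 2127.7*67.7 + 119.56*7.18
T ≈ 64.48 °C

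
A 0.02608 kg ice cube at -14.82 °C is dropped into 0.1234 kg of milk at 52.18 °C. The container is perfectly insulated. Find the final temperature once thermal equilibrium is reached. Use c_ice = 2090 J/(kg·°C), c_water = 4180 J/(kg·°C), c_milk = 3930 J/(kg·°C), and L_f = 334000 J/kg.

T_f ≈ 26.6 °C

Heat gained plus heat lost sum to zero:
warm ice to 0 °C: 0.02608×2090×(0 − (-14.82)) = 807.8; melt ice: 0.02608×334000 = 8710.7; meltwater 0→T: 0.02608×4180×T = 109.01 T; milk: 484.96(T − 52.18)
593.98 T = 25305 − 9518.5 = 15787
T ≈ 26.58 °C — above 0 °C, consistent with complete melting.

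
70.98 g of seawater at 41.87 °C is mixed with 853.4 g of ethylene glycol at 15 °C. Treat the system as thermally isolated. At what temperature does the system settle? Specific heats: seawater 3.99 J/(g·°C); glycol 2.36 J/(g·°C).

Set heat shed by the hot body equal to heat absorbed by the cold body:
70.98×3.99×(41.87 − T) = 853.4×2.36×(T − 15)
283.21(41.87 − T) = 2014(T − 15)
2297.2 T = 42068  ⇒  T ≈ 18.31 °C

T_f ≈ 18.3 °C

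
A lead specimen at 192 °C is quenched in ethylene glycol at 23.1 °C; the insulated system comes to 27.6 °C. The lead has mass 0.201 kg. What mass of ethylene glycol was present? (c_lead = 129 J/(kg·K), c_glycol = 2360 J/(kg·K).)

m ≈ 0.401 kg

|Q_lead| = |Q_glycol|:
0.201·129·(192 − 27.6) = m·2360·(27.6 − 23.1)
10620 m = 4262.7  ⇒  m ≈ 0.4014 kg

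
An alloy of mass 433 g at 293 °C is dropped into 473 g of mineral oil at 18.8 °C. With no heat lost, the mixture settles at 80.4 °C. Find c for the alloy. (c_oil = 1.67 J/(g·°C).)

c ≈ 0.529 J/(g·°C)

m_s c (T_s − T_f) = m_oil c_oil (T_f − T_0):
433×c×(293 − 80.4) = 473×1.67×(80.4 − 18.8)
92056 c = 48658  ⇒  c ≈ 0.5286 J/(g·°C)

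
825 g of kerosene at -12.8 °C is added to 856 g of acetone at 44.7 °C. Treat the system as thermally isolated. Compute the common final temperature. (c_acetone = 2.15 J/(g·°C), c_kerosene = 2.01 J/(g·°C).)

T_f ≈ 17.4 °C

Energy conservation, ΣQ = 0:
856*2.15*(T − 44.7) + 825*2.01*(T − (-12.8)) = 0
1840.4(T − 44.7) + 1658.2(T − (-12.8)) = 0
3498.6 T = 61040
T ≈ 17.45 °C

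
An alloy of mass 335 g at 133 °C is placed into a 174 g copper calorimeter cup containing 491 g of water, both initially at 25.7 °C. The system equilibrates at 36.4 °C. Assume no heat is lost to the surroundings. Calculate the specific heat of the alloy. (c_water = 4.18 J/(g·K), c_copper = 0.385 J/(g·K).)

Conservation of energy gives ΣQ = 0:
335×c×(36.4 − 133) + 491×4.18×(36.4 − 25.7) + 174×0.385×(36.4 − 25.7) = 0
-32361 c = -22677
c = -22677/-32361 ≈ 0.7008 J/(g·K)

c ≈ 0.701 J/(g·K)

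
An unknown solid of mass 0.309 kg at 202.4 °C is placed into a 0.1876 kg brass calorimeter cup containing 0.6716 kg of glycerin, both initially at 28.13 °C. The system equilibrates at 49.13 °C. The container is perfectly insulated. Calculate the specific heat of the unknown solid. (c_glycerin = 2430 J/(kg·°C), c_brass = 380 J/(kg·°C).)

c ≈ 755 J/(kg·°C)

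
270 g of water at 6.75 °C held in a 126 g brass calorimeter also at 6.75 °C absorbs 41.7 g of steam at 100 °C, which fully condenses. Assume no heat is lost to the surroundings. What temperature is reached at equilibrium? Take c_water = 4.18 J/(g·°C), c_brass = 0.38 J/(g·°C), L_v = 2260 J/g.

T_f ≈ 88.6 °C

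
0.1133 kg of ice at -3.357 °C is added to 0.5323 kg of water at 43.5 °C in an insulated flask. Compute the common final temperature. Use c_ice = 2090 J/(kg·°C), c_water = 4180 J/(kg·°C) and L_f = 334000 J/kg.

Conservation of energy gives ΣQ = 0:
ice -3.357→0 °C: 0.1133×2090×3.357 = 794.93; latent heat to melt: 0.1133×334000 = 37842; meltwater 0→T: 0.1133×4180×T = 473.59 T; water cools: 0.5323×4180×(T − 43.5) = 2225(T − 43.5)
2698.6 T = 96788 − 38637 = 58151
T ≈ 21.55 °C. Since T > 0 °C, the all-ice-melts assumption holds.

T_f ≈ 21.5 °C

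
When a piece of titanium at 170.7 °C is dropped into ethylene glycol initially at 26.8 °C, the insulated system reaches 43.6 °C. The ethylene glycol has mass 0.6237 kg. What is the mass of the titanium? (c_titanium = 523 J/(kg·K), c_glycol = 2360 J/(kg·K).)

m ≈ 0.372 kg

Conservation of energy gives ΣQ = 0:
m·523·(43.6 − 170.7) + 0.6237·2360·(43.6 − 26.8) = 0
-66473 m = -24728
m = -24728/-66473 ≈ 0.372 kg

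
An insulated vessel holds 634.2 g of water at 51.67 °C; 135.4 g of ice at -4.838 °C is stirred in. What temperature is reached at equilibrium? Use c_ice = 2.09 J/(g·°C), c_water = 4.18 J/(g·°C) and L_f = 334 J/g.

Conservation of energy gives ΣQ = 0:
ice -4.838→0 °C: 135.4×2.09×4.838 = 1369.1; melt ice: 135.4×334 = 45224; meltwater 0→T: 135.4×4.18×T = 565.97 T; water cools: 634.2×4.18×(T − 51.67) = 2651(T − 51.67)
3216.9 T = 136975 − 46593 = 90382
T ≈ 28.10 °C (positive, so assuming full melt was valid).

T_f ≈ 28.1 °C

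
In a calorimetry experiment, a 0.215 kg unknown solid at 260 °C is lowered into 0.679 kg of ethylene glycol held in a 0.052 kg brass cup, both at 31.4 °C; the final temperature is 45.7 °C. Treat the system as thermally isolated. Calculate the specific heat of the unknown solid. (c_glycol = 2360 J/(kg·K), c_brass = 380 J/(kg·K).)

c ≈ 503 J/(kg·K)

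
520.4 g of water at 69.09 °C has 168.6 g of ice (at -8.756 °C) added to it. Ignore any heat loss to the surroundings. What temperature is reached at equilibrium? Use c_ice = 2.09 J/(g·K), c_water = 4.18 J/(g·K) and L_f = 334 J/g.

Setting the total heat transfer to zero:
ice -8.756→0 °C: 168.6·2.09·8.756 = 3085.4
  fusion: m_ice L_f = 168.6·334 = 56312
  meltwater 0→T: 168.6·4.18·T = 704.75 T
  water: 2175.3(T − 69.09)
2880 T = 150290 − 59398 = 90892
T ≈ 31.56 °C. Since T > 0 °C, the all-ice-melts assumption holds.

T_f ≈ 31.6 °C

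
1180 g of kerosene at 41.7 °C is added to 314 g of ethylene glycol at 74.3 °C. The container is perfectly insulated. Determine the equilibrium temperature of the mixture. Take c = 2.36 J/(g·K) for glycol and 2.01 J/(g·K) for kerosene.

T_f is the heat-capacity-weighted average of the initial temperatures:
T_f = (741.04·74.3 + 2371.8·41.7) / (741.04 + 2371.8)
    = 153963 / 3112.8 ≈ 49.46 °C

T_f ≈ 49.5 °C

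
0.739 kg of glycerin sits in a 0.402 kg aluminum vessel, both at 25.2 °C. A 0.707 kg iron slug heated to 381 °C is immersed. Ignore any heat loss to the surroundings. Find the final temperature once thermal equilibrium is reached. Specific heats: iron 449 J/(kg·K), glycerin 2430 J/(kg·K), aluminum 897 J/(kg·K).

T_f ≈ 70.9 °C

With ΣQ=0 the equilibrium temperature is the m·c-weighted mean:
T_f = (317.44*381 + 1795.8*25.2 + 360.59*25.2) / (317.44 + 1795.8 + 360.59)
    = 175286 / 2473.8 ≈ 70.86 °C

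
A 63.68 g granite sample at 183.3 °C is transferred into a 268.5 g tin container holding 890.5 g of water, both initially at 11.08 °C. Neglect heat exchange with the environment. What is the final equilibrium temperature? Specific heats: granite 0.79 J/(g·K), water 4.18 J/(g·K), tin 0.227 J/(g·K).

T_f ≈ 13.3 °C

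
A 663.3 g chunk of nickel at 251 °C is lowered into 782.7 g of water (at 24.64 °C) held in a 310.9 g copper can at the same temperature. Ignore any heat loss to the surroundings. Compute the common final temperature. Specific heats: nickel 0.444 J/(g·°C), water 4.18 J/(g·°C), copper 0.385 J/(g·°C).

T_f ≈ 42.7 °C

Let T be the final temperature. ΣQ_i = 0:
663.3×0.444×(T − 251) + 782.7×4.18×(T − 24.64) + 310.9×0.385×(T − 24.64) = 0
3685.9 T = 157484
T ≈ 42.73 °C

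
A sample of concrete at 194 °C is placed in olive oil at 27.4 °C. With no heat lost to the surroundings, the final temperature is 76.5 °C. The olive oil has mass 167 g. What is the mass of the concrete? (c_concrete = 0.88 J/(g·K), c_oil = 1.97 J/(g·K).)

|Q_concrete| = |Q_oil|:
m×0.88×(194 − 76.5) = 167×1.97×(76.5 − 27.4)
103.4 m = 16153  ⇒  m ≈ 156.2 g

m ≈ 156 g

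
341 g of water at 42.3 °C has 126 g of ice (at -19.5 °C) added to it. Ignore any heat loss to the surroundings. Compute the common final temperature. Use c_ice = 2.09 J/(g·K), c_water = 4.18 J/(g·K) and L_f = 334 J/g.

T_f ≈ 6.7 °C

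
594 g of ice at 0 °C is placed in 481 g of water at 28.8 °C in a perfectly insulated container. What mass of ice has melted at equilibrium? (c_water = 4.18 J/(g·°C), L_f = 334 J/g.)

m_melted ≈ 173 g

Cooling the water to 0 °C releases 481×4.18×28.8 = 57905 J.
To melt every bit of ice: 594×334 = 198396 J.
57905 J < 198396 J, so only part of the ice melts and the system sits at 0 °C.
m_melt = 57905 / L_f = 173.4 g.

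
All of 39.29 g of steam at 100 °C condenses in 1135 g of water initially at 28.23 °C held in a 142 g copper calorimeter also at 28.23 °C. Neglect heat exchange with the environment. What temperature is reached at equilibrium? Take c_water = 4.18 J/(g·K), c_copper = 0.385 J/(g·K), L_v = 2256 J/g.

Energy balance with sensible and latent terms:
condense steam: −39.29·2256 = −88638
  condensate cools 100→T: 39.29·4.18·(T − 100) = 164.23(T − 100)
  water warms: 1135·4.18·(T − 28.23) = 4744.3(T − 28.23)
  cup: 54.67(T − 28.23)
4963.2 T = 88638 + 16423 + 135475 = 240536
T ≈ 48.46 °C (< 100 °C, so full condensation is consistent).

T_f ≈ 48.5 °C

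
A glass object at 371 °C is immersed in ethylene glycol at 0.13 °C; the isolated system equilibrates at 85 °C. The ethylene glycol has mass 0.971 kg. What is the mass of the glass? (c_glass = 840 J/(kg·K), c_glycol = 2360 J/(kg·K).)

m ≈ 0.81 kg

|Q_glass| = |Q_glycol|:
m·840·(371 − 85) = 0.971·2360·(85 − 0.13)
240240 m = 194485  ⇒  m ≈ 0.8095 kg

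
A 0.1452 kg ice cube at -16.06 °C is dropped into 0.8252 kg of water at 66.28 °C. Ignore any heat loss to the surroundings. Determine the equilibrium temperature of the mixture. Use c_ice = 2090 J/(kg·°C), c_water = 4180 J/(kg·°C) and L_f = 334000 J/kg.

T_f ≈ 43.2 °C

Setting the total heat transfer to zero:
ice -16.06→0 °C: 0.1452×2090×16.06 = 4873.7; fusion: m_ice L_f = 0.1452×334000 = 48497; warm the meltwater: 606.94 T; water: 3449.3(T − 66.28)
4056.3 T = 228622 − 53370 = 175251
T ≈ 43.21 °C. Since T > 0 °C, the all-ice-melts assumption holds.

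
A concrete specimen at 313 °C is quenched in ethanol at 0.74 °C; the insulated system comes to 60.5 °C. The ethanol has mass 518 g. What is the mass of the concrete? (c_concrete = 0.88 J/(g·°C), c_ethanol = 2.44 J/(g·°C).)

m ≈ 340 g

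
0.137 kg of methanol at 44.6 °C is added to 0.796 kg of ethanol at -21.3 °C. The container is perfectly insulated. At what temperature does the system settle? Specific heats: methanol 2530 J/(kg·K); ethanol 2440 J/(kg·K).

T_f ≈ -11.3 °C

Setting the total heat transfer to zero:
0.137*2530*(T − 44.6) + 0.796*2440*(T − (-21.3)) = 0
346.61(T − 44.6) + 1942.2(T − (-21.3)) = 0
2288.8 T = -25911
T ≈ -11.32 °C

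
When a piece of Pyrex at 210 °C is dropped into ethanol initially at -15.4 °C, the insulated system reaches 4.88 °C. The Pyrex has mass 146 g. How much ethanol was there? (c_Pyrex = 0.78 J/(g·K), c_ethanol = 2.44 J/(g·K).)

m ≈ 472 g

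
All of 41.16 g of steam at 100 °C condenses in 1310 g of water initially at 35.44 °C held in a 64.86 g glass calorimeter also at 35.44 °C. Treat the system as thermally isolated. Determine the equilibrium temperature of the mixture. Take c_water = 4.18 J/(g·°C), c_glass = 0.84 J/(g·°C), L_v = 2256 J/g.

Let T be the final temperature. ΣQ_i = 0:
steam→water at 100 °C releases m L_v = 41.16·2256 = 92857; condensate cools 100→T: 41.16·4.18·(T − 100) = 172.05(T − 100); water warms: 1310·4.18·(T − 35.44) = 5475.8(T − 35.44); cup: 54.48(T − 35.44)
5702.3 T = 92857 + 17205 + 195993 = 306055
T ≈ 53.67 °C — below 100 °C, confirming all the steam condensed.

T_f ≈ 53.7 °C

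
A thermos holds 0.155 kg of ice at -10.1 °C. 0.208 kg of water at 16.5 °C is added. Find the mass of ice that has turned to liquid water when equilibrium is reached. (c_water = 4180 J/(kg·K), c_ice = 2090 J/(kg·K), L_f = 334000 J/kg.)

Water can give up m c ΔT = 0.208·4180·16.5 = 14346 J before reaching 0 °C.
Warming the ice to 0 °C takes 0.155·2090·10.1 = 3271.9 J, leaving 11074 J for melting.
Fully melting the ice requires m_ice L_f = 0.155·334000 = 51770 J.
11074 J < 51770 J, so only part of the ice melts and the system sits at 0 °C.
m_melted·334000 = 11074  ⇒  m_melted ≈ 0.03316 kg.

m_melted ≈ 0.0332 kg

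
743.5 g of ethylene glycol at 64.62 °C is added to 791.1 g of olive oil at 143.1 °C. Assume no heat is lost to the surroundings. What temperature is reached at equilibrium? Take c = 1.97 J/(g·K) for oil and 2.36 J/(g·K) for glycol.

Let T be the final temperature. ΣQ_i = 0:
791.1*1.97*(T − 143.1) + 743.5*2.36*(T − 64.62) = 0
3313.1 T = 336403
T ≈ 101.54 °C

T_f ≈ 101.5 °C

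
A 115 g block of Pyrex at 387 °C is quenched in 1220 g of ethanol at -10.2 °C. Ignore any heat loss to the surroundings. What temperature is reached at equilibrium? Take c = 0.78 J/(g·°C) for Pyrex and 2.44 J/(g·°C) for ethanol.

T_f ≈ 1.4 °C

Energy conservation, ΣQ = 0:
115×0.78×(T − 387) + 1220×2.44×(T − (-10.2)) = 0
3066.5 T = 4350.5
T ≈ 1.42 °C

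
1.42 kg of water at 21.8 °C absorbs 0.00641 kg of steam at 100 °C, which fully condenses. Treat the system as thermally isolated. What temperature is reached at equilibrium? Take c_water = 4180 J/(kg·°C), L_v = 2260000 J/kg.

Setting the total heat transfer to zero:
steam→water at 100 °C releases m L_v = 0.00641·2260000 = 14487
  condensate cools 100→T: 0.00641·4180·(T − 100) = 26.79(T − 100)
  original water: 5935.6(T − 21.8)
5962.4 T = 14487 + 2679.4 + 129396 = 146562
T ≈ 24.58 °C (< 100 °C, so full condensation is consistent).

T_f ≈ 24.6 °C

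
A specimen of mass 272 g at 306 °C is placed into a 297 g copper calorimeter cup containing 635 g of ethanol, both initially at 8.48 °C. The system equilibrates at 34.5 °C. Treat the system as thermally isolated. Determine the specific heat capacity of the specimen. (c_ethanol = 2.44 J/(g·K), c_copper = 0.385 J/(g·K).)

Let T be the final temperature. ΣQ_i = 0:
272×c×(34.5 − 306) + 635×2.44×(34.5 − 8.48) + 297×0.385×(34.5 − 8.48) = 0
-73848 c = -43291
c = -43291/-73848 ≈ 0.5862 J/(g·K)

c ≈ 0.586 J/(g·K)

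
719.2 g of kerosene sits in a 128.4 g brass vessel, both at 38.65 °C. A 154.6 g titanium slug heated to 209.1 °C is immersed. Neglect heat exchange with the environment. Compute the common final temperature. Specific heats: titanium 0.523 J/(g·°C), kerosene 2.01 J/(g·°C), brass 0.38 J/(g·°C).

T_f ≈ 47.4 °C

Conservation of energy gives ΣQ = 0:
154.6×0.523×(T − 209.1) + 719.2×2.01×(T − 38.65) + 128.4×0.38×(T − 38.65) = 0
(80.86 + 1445.6 + 48.79) T = 80.86×209.1 + 1445.6×38.65 + 48.79×38.65
T = 74665/1575.2 ≈ 47.40 °C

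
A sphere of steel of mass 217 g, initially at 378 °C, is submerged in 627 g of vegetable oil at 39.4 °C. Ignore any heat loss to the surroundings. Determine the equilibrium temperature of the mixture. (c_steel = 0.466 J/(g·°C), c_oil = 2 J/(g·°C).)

T_f = Σ m_i c_i T_i / Σ m_i c_i:
T_f = (101.12·378 + 1254·39.4) / (101.12 + 1254)
    = 87632 / 1355.1 ≈ 64.67 °C

T_f ≈ 64.7 °C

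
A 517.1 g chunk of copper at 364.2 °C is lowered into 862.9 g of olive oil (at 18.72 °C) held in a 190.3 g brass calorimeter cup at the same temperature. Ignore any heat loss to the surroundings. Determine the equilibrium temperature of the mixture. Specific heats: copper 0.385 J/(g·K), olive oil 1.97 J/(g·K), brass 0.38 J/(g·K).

T_f = Σ m_i c_i T_i / Σ m_i c_i:
T_f = (199.08·364.2 + 1699.9·18.72 + 72.31·18.72) / (199.08 + 1699.9 + 72.31)
    = 105682 / 1971.3 ≈ 53.61 °C

T_f ≈ 53.6 °C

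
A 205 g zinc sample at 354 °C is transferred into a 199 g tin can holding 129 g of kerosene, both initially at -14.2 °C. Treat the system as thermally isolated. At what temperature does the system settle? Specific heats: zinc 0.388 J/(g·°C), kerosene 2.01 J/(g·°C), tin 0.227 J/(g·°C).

T_f ≈ 62.1 °C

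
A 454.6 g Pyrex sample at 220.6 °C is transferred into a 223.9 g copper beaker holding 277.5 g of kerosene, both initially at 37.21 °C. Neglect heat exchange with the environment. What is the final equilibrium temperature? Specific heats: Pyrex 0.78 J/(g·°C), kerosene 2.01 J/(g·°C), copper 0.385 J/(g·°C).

T_f ≈ 102.3 °C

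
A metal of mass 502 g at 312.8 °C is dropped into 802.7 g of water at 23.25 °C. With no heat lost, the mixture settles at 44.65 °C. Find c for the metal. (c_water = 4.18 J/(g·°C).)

Heat lost by the metal = heat gained by the water:
502×c×(312.8 − 44.65) = 802.7×4.18×(44.65 − 23.25)
134611 c = 71803  ⇒  c ≈ 0.5334 J/(g·°C)

c ≈ 0.533 J/(g·°C)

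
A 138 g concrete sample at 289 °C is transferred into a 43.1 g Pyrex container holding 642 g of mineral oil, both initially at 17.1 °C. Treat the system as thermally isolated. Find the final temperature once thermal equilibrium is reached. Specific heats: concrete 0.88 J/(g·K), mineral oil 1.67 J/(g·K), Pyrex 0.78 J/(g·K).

Setting the total heat transfer to zero:
138*0.88*(T − 289) + 642*1.67*(T − 17.1) + 43.1*0.78*(T − 17.1) = 0
1227.2 T = 54005
T = 54005 / 1227.2 = 44 °C

T_f ≈ 44.0 °C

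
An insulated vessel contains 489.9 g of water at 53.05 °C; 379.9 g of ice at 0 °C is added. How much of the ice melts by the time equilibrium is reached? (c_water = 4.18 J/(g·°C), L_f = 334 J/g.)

Cooling the water to 0 °C releases 489.9·4.18·53.05 = 108635 J.
Melting all 379.9 g of ice would need 379.9·334 = 126887 J.
Since 108635 < 126887 J, not all the ice melts; equilibrium is at 0 °C.
Mass melted = 108635/334 ≈ 325.3 g.

m_melted ≈ 325 g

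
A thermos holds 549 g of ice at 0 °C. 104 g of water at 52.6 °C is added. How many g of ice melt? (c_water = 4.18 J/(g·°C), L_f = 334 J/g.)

m_melted ≈ 68.5 g

Heat available from the water dropping to 0 °C: 104·4.18·52.6 = 22866 J.
Fully melting the ice requires m_ice L_f = 549·334 = 183366 J.
Since 22866 < 183366 J, not all the ice melts; equilibrium is at 0 °C.
Mass melted = 22866/334 ≈ 68.46 g.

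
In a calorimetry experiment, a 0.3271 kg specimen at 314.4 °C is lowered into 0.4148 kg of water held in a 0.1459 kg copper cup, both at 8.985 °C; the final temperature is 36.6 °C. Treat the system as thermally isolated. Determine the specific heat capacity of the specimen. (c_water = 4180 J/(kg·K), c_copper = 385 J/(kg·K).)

Let T be the final temperature. ΣQ_i = 0:
0.3271×c×(36.6 − 314.4) + 0.4148×4180×(36.6 − 8.985) + 0.1459×385×(36.6 − 8.985) = 0
-90.87 c = -49432
c = -49432/-90.87 ≈ 544 J/(kg·K)

c ≈ 544 J/(kg·K)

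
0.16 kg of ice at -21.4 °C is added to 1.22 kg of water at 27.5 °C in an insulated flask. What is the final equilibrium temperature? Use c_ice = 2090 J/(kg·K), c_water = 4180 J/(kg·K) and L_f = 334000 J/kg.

T_f ≈ 13.8 °C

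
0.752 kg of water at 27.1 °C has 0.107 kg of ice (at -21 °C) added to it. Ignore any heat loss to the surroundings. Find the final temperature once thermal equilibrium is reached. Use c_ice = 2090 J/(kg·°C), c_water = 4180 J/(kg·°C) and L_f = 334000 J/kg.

Sum of m c ΔT and latent-heat terms is zero:
ice -21→0 °C: 0.107·2090·21 = 4696.2; fusion: m_ice L_f = 0.107·334000 = 35738; meltwater 0→T: 0.107·4180·T = 447.26 T; water: 3143.4(T − 27.1)
3590.6 T = 85185 − 40434 = 44751
T ≈ 12.46 °C. Since T > 0 °C, the all-ice-melts assumption holds.

T_f ≈ 12.5 °C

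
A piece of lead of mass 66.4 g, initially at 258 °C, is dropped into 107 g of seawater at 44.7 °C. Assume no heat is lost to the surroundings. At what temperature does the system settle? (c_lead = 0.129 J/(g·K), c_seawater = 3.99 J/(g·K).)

T_f ≈ 48.9 °C

T_f = Σ m_i c_i T_i / Σ m_i c_i:
T_f = (8.566×258 + 426.93×44.7) / (8.566 + 426.93)
    = 21294 / 435.5 ≈ 48.90 °C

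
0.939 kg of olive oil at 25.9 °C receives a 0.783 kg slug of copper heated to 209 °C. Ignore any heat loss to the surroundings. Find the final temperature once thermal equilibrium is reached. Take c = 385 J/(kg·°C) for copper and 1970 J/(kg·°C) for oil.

T_f ≈ 51.6 °C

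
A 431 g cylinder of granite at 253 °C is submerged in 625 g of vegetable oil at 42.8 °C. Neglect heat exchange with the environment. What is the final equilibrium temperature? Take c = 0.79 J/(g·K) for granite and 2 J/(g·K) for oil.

Let T be the final temperature. ΣQ_i = 0:
431*0.79*(T − 253) + 625*2*(T − 42.8) = 0
1590.5 T = 139644
T = 139644/1590.5 ≈ 87.80 °C

T_f ≈ 87.8 °C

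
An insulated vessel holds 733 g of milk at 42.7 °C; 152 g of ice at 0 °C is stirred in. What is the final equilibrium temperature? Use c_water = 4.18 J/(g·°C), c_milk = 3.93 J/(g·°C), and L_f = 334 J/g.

Setting the total heat transfer to zero:
latent heat to melt: 152·334 = 50768
  warm the meltwater: 635.36 T
  milk: 2880.7(T − 42.7)
3516.1 T = 123005 − 50768 = 72237
T ≈ 20.55 °C. Since T > 0 °C, the all-ice-melts assumption holds.

T_f ≈ 20.5 °C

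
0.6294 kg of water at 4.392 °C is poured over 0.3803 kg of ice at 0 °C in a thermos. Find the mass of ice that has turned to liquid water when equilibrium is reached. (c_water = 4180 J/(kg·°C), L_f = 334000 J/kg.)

m_melted ≈ 0.0346 kg

Cooling the water to 0 °C releases 0.6294·4180·4.392 = 11555 J.
Fully melting the ice requires m_ice L_f = 0.3803·334000 = 127020 J.
Since 11555 < 127020 J, not all the ice melts; equilibrium is at 0 °C.
m_melt = 11555 / L_f = 0.0346 kg.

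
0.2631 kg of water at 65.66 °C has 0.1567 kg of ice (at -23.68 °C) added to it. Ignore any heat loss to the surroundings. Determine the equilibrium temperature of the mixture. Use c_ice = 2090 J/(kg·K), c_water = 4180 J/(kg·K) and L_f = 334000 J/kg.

T_f ≈ 6.9 °C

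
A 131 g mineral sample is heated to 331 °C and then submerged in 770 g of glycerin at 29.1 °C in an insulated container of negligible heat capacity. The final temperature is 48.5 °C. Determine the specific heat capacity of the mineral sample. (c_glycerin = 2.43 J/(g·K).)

c ≈ 0.981 J/(g·K)

Let T be the final temperature. ΣQ_i = 0:
131×c×(48.5 − 331) + 770×2.43×(48.5 − 29.1) = 0
-37008 c = -36299
c = -36299/-37008 ≈ 0.9809 J/(g·K)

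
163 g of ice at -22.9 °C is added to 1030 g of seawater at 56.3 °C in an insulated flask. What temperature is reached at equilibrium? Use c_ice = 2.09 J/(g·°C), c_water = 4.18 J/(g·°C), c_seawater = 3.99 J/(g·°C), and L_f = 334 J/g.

Setting the total heat transfer to zero:
ice -22.9→0 °C: 163·2.09·22.9 = 7801.3; fusion: m_ice L_f = 163·334 = 54442; warm the meltwater: 681.34 T; seawater cools: 1030·3.99·(T − 56.3) = 4109.7(T − 56.3)
4791 T = 231376 − 62243 = 169133
T ≈ 35.30 °C (positive, so assuming full melt was valid).

T_f ≈ 35.3 °C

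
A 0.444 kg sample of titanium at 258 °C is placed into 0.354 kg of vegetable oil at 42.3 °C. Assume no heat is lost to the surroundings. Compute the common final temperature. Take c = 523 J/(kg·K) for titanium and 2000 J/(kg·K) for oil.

T_f ≈ 95.6 °C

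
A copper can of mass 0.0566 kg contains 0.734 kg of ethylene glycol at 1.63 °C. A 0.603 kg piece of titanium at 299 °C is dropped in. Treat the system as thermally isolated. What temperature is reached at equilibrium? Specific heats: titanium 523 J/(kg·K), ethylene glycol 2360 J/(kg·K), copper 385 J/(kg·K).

T_f ≈ 46.9 °C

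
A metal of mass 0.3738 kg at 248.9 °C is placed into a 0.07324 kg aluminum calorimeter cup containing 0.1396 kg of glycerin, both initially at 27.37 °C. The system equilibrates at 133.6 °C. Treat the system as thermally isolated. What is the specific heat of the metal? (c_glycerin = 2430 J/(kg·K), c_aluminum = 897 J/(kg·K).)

c ≈ 998 J/(kg·K)

Taking heat into each body as positive, Σ m c ΔT = 0:
0.3738×c×(133.6 − 248.9) + 0.1396×2430×(133.6 − 27.37) + 0.07324×897×(133.6 − 27.37) = 0
-43.1 c = -43015
c = -43015/-43.1 ≈ 998.1 J/(kg·K)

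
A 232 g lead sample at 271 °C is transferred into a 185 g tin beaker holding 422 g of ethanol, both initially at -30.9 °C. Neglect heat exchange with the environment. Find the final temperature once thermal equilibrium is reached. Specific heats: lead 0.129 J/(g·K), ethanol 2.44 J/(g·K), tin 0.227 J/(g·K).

Setting the total heat transfer to zero:
232*0.129*(T − 271) + 422*2.44*(T − (-30.9)) + 185*0.227*(T − (-30.9)) = 0
29.93(T − 271) + 1029.7(T − (-30.9)) + 42(T − (-30.9)) = 0
1101.6 T = -25004
T = -25004 / 1101.6 = -22.7 °C

T_f ≈ -22.7 °C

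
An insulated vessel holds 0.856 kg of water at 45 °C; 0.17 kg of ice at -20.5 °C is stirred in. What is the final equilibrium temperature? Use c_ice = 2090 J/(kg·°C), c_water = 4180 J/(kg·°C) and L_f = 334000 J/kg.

Net heat exchanged in the isolated system is zero:
warm ice to 0 °C: 0.17·2090·(0 − (-20.5)) = 7283.7; fusion: m_ice L_f = 0.17·334000 = 56780; warm the meltwater: 710.6 T; water: 3578.1(T − 45)
4288.7 T = 161014 − 64064 = 96950
T ≈ 22.61 °C (positive, so assuming full melt was valid).

T_f ≈ 22.6 °C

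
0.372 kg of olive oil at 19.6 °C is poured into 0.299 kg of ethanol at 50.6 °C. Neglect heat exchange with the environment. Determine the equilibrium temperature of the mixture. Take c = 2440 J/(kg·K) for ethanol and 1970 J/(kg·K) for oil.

Taking heat into each body as positive, Σ m c ΔT = 0:
0.299·2440·(T − 50.6) + 0.372·1970·(T − 19.6) = 0
729.56(T − 50.6) + 732.84(T − 19.6) = 0
(729.56 + 732.84) T = 729.56·50.6 + 732.84·19.6
T ≈ 35.07 °C

T_f ≈ 35.1 °C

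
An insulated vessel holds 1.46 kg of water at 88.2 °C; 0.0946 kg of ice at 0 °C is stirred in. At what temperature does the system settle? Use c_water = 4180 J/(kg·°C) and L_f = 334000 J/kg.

T_f ≈ 78.0 °C

Taking heat into each body as positive, Σ m c ΔT = 0:
fusion: m_ice L_f = 0.0946·334000 = 31596
  warm the meltwater: 395.43 T
  water cools: 1.46·4180·(T − 88.2) = 6102.8(T − 88.2)
6498.2 T = 538267 − 31596 = 506671
T ≈ 77.97 °C — above 0 °C, consistent with complete melting.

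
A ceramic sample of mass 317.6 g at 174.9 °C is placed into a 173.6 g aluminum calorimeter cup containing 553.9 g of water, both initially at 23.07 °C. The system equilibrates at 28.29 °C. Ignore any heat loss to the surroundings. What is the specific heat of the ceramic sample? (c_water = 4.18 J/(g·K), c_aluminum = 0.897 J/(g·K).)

Let T be the final temperature. ΣQ_i = 0:
317.6×c×(28.29 − 174.9) + 553.9×4.18×(28.29 − 23.07) + 173.6×0.897×(28.29 − 23.07) = 0
-46563 c = -12899
c = -12899/-46563 ≈ 0.277 J/(g·K)

c ≈ 0.277 J/(g·K)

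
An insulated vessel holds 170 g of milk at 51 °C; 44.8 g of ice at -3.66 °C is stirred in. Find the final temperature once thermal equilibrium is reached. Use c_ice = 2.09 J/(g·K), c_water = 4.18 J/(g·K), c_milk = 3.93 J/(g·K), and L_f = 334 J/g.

Net heat exchanged in the isolated system is zero:
warm ice to 0 °C: 44.8×2.09×(0 − (-3.66)) = 342.69; fusion: m_ice L_f = 44.8×334 = 14963; warm the meltwater: 187.26 T; milk: 668.1(T − 51)
855.36 T = 34073 − 15306 = 18767
T ≈ 21.94 °C. Since T > 0 °C, the all-ice-melts assumption holds.

T_f ≈ 21.9 °C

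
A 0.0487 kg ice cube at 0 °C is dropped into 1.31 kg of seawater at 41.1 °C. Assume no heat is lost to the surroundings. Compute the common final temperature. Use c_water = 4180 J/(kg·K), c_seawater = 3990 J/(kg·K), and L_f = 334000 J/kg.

Energy balance with sensible and latent terms:
latent heat to melt: 0.0487·334000 = 16266
  warm the meltwater: 203.57 T
  seawater cools: 1.31·3990·(T − 41.1) = 5226.9(T − 41.1)
5430.5 T = 214826 − 16266 = 198560
T ≈ 36.56 °C — above 0 °C, consistent with complete melting.

T_f ≈ 36.6 °C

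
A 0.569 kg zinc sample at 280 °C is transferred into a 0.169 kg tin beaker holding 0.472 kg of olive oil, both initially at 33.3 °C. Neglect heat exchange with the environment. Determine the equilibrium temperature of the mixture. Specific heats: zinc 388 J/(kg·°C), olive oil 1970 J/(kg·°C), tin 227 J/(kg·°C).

T_f ≈ 79.1 °C

Let T be the final temperature. ΣQ_i = 0:
0.569·388·(T − 280) + 0.472·1970·(T − 33.3) + 0.169·227·(T − 33.3) = 0
1189 T = 94057
T = 94057/1189 ≈ 79.11 °C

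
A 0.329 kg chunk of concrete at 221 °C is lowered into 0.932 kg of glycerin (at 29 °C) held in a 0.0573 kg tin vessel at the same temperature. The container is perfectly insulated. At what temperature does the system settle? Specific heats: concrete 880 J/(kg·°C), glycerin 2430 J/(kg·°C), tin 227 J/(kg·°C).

Energy conservation, ΣQ = 0:
0.329*880*(T − 221) + 0.932*2430*(T − 29) + 0.0573*227*(T − 29) = 0
289.52(T − 221) + 2264.8(T − 29) + 13.01(T − 29) = 0
(289.52 + 2264.8 + 13.01) T = 289.52*221 + 2264.8*29 + 13.01*29
T ≈ 50.65 °C

T_f ≈ 50.7 °C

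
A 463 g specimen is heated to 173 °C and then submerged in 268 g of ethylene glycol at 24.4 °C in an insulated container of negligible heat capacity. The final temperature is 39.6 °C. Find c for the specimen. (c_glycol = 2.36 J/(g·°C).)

c ≈ 0.156 J/(g·°C)

Net heat exchanged in the isolated system is zero:
463×c×(39.6 − 173) + 268×2.36×(39.6 − 24.4) = 0
-61764 c = -9613.7
c = -9613.7/-61764 ≈ 0.1557 J/(g·°C)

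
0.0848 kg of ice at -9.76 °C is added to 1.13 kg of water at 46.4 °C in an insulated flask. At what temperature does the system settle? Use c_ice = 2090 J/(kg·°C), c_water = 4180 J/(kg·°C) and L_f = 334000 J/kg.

T_f ≈ 37.2 °C

Sum of m c ΔT and latent-heat terms is zero:
ice -9.76→0 °C: 0.0848·2090·9.76 = 1729.8
  fusion: m_ice L_f = 0.0848·334000 = 28323
  meltwater 0→T: 0.0848·4180·T = 354.46 T
  water: 4723.4(T − 46.4)
5077.9 T = 219166 − 30053 = 189113
T ≈ 37.24 °C — above 0 °C, consistent with complete melting.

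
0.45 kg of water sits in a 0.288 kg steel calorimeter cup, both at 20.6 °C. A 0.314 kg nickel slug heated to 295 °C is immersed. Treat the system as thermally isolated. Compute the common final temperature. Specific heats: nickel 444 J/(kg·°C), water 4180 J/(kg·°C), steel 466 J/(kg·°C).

Setting the total heat transfer to zero:
0.314·444·(T − 295) + 0.45·4180·(T − 20.6) + 0.288·466·(T − 20.6) = 0
2154.6 T = 82641
T = 82641/2154.6 ≈ 38.36 °C

T_f ≈ 38.4 °C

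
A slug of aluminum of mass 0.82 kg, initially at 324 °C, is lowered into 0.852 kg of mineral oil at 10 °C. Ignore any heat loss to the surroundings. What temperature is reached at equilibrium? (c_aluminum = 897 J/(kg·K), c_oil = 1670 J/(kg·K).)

T_f ≈ 117.0 °C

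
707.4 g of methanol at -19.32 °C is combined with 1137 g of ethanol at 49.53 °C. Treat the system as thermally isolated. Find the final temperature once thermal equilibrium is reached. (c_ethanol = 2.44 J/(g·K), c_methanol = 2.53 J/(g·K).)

T_f ≈ 22.5 °C

Set heat shed by the hot body equal to heat absorbed by the cold body:
1137*2.44*(49.53 − T) = 707.4*2.53*(T − (-19.32))
2774.3(49.53 − T) = 1789.7(T − (-19.32))
4564 T = 102833  ⇒  T ≈ 22.53 °C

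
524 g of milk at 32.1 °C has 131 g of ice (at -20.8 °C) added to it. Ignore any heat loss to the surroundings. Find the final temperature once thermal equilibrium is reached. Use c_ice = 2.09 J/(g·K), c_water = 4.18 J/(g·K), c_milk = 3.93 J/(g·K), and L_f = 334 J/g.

T_f ≈ 6.4 °C

Net heat exchanged in the isolated system is zero:
ice -20.8→0 °C: 131×2.09×20.8 = 5694.8
  melt ice: 131×334 = 43754
  warm the meltwater: 547.58 T
  milk: 2059.3(T − 32.1)
2606.9 T = 66104 − 49449 = 16655
T ≈ 6.39 °C (positive, so assuming full melt was valid).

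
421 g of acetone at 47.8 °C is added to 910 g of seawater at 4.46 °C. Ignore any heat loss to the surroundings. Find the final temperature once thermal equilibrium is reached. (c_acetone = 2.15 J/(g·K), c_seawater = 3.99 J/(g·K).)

Heat lost by the acetone equals heat gained by the seawater:
421·2.15·(47.8 − T) = 910·3.99·(T − 4.46)
905.15(47.8 − T) = 3630.9(T − 4.46)
4536.1 T = 59460  ⇒  T ≈ 13.11 °C

T_f ≈ 13.1 °C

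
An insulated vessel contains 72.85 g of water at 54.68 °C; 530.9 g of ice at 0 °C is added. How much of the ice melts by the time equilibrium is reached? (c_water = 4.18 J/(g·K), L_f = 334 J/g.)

Cooling the water to 0 °C releases 72.85×4.18×54.68 = 16651 J.
To melt every bit of ice: 530.9×334 = 177321 J.
Since 16651 < 177321 J, not all the ice melts; equilibrium is at 0 °C.
m_melt = 16651 / L_f = 49.85 g.

m_melted ≈ 49.9 g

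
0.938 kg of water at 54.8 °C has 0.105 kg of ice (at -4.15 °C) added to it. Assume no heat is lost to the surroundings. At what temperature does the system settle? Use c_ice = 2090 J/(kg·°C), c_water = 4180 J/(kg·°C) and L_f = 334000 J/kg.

T_f ≈ 41.0 °C

Energy balance with sensible and latent terms:
warm ice to 0 °C: 0.105·2090·(0 − (-4.15)) = 910.72; melt ice: 0.105·334000 = 35070; warm the meltwater: 438.9 T; water: 3920.8(T − 54.8)
4359.7 T = 214862 − 35981 = 178881
T ≈ 41.03 °C. Since T > 0 °C, the all-ice-melts assumption holds.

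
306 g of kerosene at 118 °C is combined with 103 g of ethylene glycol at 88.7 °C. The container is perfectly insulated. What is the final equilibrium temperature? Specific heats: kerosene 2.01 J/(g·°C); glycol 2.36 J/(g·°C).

T_f ≈ 109.7 °C

Set heat shed by the hot body equal to heat absorbed by the cold body:
306·2.01·(118 − T) = 103·2.36·(T − 88.7)
615.06(118 − T) = 243.08(T − 88.7)
858.14 T = 94138  ⇒  T ≈ 109.70 °C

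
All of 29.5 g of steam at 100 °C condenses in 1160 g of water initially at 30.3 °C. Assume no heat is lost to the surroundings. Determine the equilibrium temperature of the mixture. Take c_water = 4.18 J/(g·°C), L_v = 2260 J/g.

Let T be the final temperature. ΣQ_i = 0:
latent heat released on condensation: 29.5×2260 = 66670
  condensed water 100 °C→T: 123.31(T − 100)
  water warms: 1160×4.18×(T − 30.3) = 4848.8(T − 30.3)
4972.1 T = 66670 + 12331 + 146919 = 225920
T ≈ 45.44 °C (< 100 °C, so full condensation is consistent).

T_f ≈ 45.4 °C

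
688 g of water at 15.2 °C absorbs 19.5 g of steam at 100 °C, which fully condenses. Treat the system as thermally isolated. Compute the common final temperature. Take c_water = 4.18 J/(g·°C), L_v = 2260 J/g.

T_f ≈ 32.4 °C

Energy conservation, ΣQ = 0:
latent heat released on condensation: 19.5×2260 = 44070
  condensed water 100 °C→T: 81.51(T − 100)
  water warms: 688×4.18×(T − 15.2) = 2875.8(T − 15.2)
2957.3 T = 44070 + 8151 + 43713 = 95934
T ≈ 32.44 °C (< 100 °C, so full condensation is consistent).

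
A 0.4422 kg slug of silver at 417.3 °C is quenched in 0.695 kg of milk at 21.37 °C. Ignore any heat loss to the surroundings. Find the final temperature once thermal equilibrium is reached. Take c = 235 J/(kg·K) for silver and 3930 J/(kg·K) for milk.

T_f ≈ 35.9 °C

T_f is the heat-capacity-weighted average of the initial temperatures:
T_f = (103.92*417.3 + 2731.3*21.37) / (103.92 + 2731.3)
    = 101734 / 2835.3 ≈ 35.88 °C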